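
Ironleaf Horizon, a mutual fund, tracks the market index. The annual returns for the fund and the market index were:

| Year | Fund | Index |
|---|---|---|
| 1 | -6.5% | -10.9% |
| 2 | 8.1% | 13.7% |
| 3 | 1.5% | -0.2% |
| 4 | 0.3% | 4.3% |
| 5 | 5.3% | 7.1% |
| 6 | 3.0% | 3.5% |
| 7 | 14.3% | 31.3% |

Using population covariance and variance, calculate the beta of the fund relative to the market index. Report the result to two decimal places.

0.48

r̄p = 3.7143%,  r̄m = 6.9714%
Cov = Σ(rp − r̄p)(rm − r̄m) / 7 = 71.0390
Var(rm) = Σ(rm − r̄m)² / 7 = 146.7392
β = Cov / Var = 71.0390 / 146.7392 = 0.4841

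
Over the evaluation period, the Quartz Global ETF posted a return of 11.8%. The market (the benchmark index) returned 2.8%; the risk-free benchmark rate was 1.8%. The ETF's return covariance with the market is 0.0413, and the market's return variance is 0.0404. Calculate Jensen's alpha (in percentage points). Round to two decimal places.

β = Cov / Var = 0.0413 / 0.0404 = 1.0223
E[R] = Rf + β(Rm − Rf) = 1.8% + 1.0223 × (2.8% − 1.8%) = 2.8223%
α = Rp − E[R] = 11.8% − 2.8223% = 8.9777

8.98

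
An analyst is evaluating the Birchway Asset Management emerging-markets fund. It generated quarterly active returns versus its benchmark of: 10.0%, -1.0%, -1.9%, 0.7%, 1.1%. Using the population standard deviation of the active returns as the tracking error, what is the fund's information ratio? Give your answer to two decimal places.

r̄ = (10 − 1 − 1.9 + 0.7 + 1.1) / 5 = 8.90 / 5 = 1.7800%
Population std dev = √[90.4680 / 5] = 4.2537%
IR = r̄ / tracking error = 1.7800 / 4.2537 = 0.4185

0.42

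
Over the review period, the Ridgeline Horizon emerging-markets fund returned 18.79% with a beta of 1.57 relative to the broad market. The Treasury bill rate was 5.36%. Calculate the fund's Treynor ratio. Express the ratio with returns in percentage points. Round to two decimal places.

Treynor = (Rp − Rf) / β = (18.79% − 5.36%) / 1.57 = 13.43 / 1.57 = 8.5541

8.55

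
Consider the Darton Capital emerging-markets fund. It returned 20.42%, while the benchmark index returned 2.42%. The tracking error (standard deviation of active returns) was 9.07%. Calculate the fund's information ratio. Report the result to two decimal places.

IR = (Rp − Rb) / TE = (20.42% − 2.42%) / 9.07% = 18.00% / 9.07% = 1.9846

1.98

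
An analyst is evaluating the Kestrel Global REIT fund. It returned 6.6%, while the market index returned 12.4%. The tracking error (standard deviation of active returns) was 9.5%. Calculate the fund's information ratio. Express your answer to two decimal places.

IR = (Rp − Rb) / TE = (6.6% − 12.4%) / 9.5% = -5.80% / 9.5% = -0.6105

-0.61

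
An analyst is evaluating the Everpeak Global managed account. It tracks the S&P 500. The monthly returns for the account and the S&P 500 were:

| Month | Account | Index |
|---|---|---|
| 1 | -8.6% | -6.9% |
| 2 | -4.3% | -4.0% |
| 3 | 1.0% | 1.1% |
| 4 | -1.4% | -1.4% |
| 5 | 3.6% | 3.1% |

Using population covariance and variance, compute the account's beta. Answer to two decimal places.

r̄p = -1.9400%,  r̄m = -1.6200%
Cov = Σ(rp − r̄p)(rm − r̄m) / 5 = 15.0092
Var(rm) = Σ(rm − r̄m)² / 5 = 12.6536
β = Cov / Var = 15.0092 / 12.6536 = 1.1862

1.19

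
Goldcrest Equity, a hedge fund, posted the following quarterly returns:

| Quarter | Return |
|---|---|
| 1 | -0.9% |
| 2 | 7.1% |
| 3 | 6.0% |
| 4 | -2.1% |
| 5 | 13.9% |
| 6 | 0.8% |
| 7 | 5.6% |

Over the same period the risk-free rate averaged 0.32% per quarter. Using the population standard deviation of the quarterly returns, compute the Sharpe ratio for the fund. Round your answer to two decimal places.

0.78

Mean return μ = 30.40 / 7 = 4.3429%
Population σ = √[Σ(r − μ)² / 7] = √[184.8171 / 7] = √26.4024 = 5.1383%
Sharpe = (μ − rf) / σ = (4.3429 − 0.32) / 5.1383 = 4.0229 / 5.1383 = 0.7829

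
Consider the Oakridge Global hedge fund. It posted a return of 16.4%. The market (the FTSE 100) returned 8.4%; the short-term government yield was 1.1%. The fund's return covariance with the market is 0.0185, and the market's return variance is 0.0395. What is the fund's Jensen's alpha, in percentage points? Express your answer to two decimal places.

11.88

β = Cov / Var = 0.0185 / 0.0395 = 0.4684
E[R] = Rf + β(Rm − Rf) = 1.1% + 0.4684 × (8.4% − 1.1%) = 4.5193%
α = Rp − E[R] = 16.4% − 4.5193% = 11.8807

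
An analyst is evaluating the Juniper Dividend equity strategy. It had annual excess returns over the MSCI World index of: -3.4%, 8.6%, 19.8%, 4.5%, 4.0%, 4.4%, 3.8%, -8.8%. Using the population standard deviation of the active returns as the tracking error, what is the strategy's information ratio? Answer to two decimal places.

Mean return r̄ = 32.90 / 8 = 4.1125%
Σ(r − r̄)² = (-3.4 − 4.1125)² + (8.6 − 4.1125)² + (19.8 − 4.1125)² + … = 489.7488
population σ = √(489.7488 / 8) = √61.2186 = 7.8242%
IR = r̄ / tracking error = 4.1125 / 7.8242 = 0.5256

0.53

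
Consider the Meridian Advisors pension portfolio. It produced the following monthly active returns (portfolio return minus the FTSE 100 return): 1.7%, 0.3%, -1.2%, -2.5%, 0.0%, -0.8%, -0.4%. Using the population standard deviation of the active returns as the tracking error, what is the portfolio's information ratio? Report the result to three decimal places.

Mean return μ = -2.90 / 7 = -0.4143%
Σ(r − μ)² = 10.2686; population σ = √(10.2686/7) = 1.2112%
IR = μ / tracking error = -0.4143 / 1.2112 = -0.3421

-0.342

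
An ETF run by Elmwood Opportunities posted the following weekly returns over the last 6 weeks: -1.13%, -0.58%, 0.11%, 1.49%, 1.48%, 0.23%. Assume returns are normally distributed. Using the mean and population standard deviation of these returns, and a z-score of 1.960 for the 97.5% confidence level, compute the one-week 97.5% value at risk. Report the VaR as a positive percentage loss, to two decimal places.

r̄ = (-1.13 − 0.58 + 0.11 + 1.49 + 1.48 + 0.23) / 6 = 1.600 / 6 = 0.2667%
Σ(r − r̄)² = 5.6621; population σ = √(5.6621/6) = 0.9714%
VaR = −(r̄ − z·σ) = −(0.2667 − 1.960 × 0.9714) = −(-1.6372) = 1.6372%

1.64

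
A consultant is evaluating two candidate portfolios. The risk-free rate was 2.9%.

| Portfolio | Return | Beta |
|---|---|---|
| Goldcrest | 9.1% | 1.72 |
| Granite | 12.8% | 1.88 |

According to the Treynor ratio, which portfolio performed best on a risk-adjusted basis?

Granite

Goldcrest: Treynor = (9.1% − 2.9%) / 1.72 = 3.605
Granite: Treynor = (12.8% − 2.9%) / 1.88 = 5.266
Highest: Granite (5.266).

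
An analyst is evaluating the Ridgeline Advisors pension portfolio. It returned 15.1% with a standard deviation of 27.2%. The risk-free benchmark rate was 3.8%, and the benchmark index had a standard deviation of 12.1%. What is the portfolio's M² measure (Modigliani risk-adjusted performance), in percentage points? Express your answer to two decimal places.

Sharpe = (Rp − Rf) / σp = (15.1% − 3.8%) / 27.2% = 0.4154
M² = Rf + Sharpe × σm = 3.8% + 0.4154 × 12.1% = 8.8263%

8.83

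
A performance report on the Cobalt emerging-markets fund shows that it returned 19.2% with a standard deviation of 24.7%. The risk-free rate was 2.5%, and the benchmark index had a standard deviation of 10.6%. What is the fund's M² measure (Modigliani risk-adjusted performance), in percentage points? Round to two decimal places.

9.67

Sharpe = (Rp − Rf) / σp = (19.2% − 2.5%) / 24.7% = 0.6761
M² = Rf + Sharpe × σm = 2.5% + 0.6761 × 10.6% = 9.6667%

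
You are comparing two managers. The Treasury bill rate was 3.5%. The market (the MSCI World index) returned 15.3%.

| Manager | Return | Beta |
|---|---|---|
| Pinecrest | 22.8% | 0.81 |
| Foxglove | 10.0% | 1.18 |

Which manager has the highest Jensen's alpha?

Pinecrest: α = 22.8% − [3.5% + 0.81 × (15.3% − 3.5%)] = 9.742
Foxglove: α = 10.0% − [3.5% + 1.18 × (15.3% − 3.5%)] = -7.424
Highest: Pinecrest (9.742).

Pinecrest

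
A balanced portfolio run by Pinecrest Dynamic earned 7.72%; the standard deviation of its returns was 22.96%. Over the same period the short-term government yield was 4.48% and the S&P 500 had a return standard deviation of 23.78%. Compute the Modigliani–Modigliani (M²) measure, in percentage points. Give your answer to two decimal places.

Sharpe = (Rp − Rf) / σp = (7.72% − 4.48%) / 22.96% = 0.1411
M² = Rf + Sharpe × σm = 4.48% + 0.1411 × 23.78% = 7.8354%

7.84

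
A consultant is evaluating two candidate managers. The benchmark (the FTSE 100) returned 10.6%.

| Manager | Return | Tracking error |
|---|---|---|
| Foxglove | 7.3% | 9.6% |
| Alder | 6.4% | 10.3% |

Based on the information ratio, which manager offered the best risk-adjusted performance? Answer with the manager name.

Foxglove: IR = (7.3% − 10.6%) / 9.6% = -0.344
Alder: IR = (6.4% − 10.6%) / 10.3% = -0.408
Highest: Foxglove (-0.344).

Foxglove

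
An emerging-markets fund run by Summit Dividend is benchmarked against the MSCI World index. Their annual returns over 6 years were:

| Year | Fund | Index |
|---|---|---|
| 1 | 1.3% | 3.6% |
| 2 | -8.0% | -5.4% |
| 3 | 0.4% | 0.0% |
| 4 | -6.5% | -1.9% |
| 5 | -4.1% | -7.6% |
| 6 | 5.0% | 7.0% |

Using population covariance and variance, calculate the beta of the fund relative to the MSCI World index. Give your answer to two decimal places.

r̄p = -1.9833%,  r̄m = -0.7167%
Cov = Σ(rp − r̄p)(rm − r̄m) / 6 = 19.6436
Var(rm) = Σ(rm − r̄m)² / 6 = 24.9014
β = Cov / Var = 19.6436 / 24.9014 = 0.7889

0.79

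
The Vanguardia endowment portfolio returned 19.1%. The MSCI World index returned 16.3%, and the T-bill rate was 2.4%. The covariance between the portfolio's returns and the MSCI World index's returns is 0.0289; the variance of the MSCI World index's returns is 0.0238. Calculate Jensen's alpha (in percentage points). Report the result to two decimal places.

-0.18

β = Cov / Var = 0.0289 / 0.0238 = 1.2143
E[R] = Rf + β(Rm − Rf) = 2.4% + 1.2143 × (16.3% − 2.4%) = 19.2788%
α = Rp − E[R] = 19.1% − 19.2788% = -0.1788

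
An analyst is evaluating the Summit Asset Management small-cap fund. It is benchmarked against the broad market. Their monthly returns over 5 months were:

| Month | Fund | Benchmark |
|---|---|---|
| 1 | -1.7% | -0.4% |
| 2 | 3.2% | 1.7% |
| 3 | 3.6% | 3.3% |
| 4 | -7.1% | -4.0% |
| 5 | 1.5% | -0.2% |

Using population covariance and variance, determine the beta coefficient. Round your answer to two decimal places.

r̄p = -0.1000%,  r̄m = 0.0800%
Cov = Σ(rp − r̄p)(rm − r̄m) / 5 = 9.2280
Var(rm) = Σ(rm − r̄m)² / 5 = 5.9896
β = Cov / Var = 9.2280 / 5.9896 = 1.5407

1.54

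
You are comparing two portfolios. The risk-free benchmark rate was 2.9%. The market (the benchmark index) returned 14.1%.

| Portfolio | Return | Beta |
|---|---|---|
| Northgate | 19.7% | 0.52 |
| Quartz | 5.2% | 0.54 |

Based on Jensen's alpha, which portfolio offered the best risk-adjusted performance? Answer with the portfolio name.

Northgate

Northgate: α = 19.7% − [2.9% + 0.52 × (14.1% − 2.9%)] = 10.976
Quartz: α = 5.2% − [2.9% + 0.54 × (14.1% − 2.9%)] = -3.748
Highest: Northgate (10.976).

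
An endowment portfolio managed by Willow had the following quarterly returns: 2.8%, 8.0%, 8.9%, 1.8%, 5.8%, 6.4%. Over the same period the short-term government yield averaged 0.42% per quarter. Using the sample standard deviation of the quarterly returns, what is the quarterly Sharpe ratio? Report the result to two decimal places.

μ = (2.8 + 8 + 8.9 + 1.8 + 5.8 + 6.4) / 6 = 33.70 / 6 = 5.6167%
Σ(r − μ)² = (2.8 − 5.6167)² + (8 − 5.6167)² + (8.9 − 5.6167)² + … = 39.6083
sample σ = √(39.6083 / 5) = √7.9217 = 2.8146%
Sharpe = (μ − rf) / σ = (5.6167 − 0.42) / 2.8146 = 5.1967 / 2.8146 = 1.8463

1.85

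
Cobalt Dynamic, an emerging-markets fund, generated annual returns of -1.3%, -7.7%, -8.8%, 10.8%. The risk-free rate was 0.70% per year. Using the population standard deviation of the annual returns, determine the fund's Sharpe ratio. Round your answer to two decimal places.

-0.31

r̄ = (-1.3 − 7.7 − 8.8 + 10.8) / 4 = -7.00 / 4 = -1.7500%
Population std dev = √[242.8100 / 4] = 7.7912%
Sharpe = (r̄ − rf) / σ = (-1.7500 − 0.7) / 7.7912 = -2.4500 / 7.7912 = -0.3145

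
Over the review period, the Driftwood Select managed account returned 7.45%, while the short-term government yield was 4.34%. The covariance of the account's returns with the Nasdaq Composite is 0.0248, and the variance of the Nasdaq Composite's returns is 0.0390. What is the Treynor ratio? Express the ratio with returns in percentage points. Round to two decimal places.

β = Cov / Var = 0.0248 / 0.0390 = 0.6359
Treynor = (Rp − Rf) / β = (7.45% − 4.34%) / 0.6359 = 3.11 / 0.6359 = 4.8907

4.89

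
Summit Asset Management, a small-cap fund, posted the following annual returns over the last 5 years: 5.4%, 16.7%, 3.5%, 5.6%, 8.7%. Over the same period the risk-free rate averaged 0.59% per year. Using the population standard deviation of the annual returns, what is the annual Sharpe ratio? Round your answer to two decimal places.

r̄ = (5.4 + 16.7 + 3.5 + 5.6 + 8.7) / 5 = 7.9800%
Population σ = √[Σ(r − r̄)² / 5] = √[108.9480 / 5] = √21.7896 = 4.6679%
Sharpe = (r̄ − rf) / σ = (7.9800 − 0.59) / 4.6679 = 7.3900 / 4.6679 = 1.5832

1.58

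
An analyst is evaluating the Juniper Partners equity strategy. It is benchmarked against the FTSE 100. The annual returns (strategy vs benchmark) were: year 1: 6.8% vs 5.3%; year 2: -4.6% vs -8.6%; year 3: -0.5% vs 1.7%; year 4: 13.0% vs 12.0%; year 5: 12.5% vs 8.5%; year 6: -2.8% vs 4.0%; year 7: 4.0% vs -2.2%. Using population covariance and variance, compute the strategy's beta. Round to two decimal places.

r̄p = 4.0571%,  r̄m = 2.9571%
Cov = Σ(rp − r̄p)(rm − r̄m) / 7 = 33.2882
Var(rm) = Σ(rm − r̄m)² / 7 = 40.1167
β = Cov / Var = 33.2882 / 40.1167 = 0.8298

0.83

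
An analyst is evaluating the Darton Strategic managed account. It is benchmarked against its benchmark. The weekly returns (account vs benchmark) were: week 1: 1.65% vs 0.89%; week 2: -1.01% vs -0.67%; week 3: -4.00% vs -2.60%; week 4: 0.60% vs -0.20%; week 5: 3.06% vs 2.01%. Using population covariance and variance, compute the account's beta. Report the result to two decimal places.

1.55

r̄p = 0.0600%,  r̄m = -0.1140%
Cov = Σ(rp − r̄p)(rm − r̄m) / 5 = 3.7220
Var(rm) = Σ(rm − r̄m)² / 5 = 2.4032
β = Cov / Var = 3.7220 / 2.4032 = 1.5488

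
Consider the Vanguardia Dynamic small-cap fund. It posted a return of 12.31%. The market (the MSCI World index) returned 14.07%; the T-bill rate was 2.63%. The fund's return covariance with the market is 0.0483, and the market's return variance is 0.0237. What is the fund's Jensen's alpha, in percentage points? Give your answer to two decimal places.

-13.63

β = Cov / Var = 0.0483 / 0.0237 = 2.0380
E[R] = Rf + β(Rm − Rf) = 2.63% + 2.0380 × (14.07% − 2.63%) = 25.9447%
α = Rp − E[R] = 12.31% − 25.9447% = -13.6347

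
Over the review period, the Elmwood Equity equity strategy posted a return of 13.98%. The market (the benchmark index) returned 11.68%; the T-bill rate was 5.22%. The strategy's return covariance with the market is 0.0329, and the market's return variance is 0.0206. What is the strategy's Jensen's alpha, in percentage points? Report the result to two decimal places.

β = Cov / Var = 0.0329 / 0.0206 = 1.5971
E[R] = Rf + β(Rm − Rf) = 5.22% + 1.5971 × (11.68% − 5.22%) = 15.5373%
α = Rp − E[R] = 13.98% − 15.5373% = -1.5573

-1.56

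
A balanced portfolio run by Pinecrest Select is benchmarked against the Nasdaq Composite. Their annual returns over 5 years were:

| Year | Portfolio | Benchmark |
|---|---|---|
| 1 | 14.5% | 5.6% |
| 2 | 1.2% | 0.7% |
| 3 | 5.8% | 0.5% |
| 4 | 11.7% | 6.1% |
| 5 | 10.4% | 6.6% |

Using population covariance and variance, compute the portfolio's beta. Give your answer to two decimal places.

r̄p = 8.7200%,  r̄m = 3.9000%
Cov = Σ(rp − r̄p)(rm − r̄m) / 5 = 10.9820
Var(rm) = Σ(rm − r̄m)² / 5 = 7.3640
β = Cov / Var = 10.9820 / 7.3640 = 1.4913

1.49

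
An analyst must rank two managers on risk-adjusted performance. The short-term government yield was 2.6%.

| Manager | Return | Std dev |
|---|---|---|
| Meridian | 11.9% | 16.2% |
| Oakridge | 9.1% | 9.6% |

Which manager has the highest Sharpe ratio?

Meridian: Sharpe ratio = (11.9% − 2.6%) / 16.2% = 0.574
Oakridge: Sharpe ratio = (9.1% − 2.6%) / 9.6% = 0.677
Highest: Oakridge (0.677).

Oakridge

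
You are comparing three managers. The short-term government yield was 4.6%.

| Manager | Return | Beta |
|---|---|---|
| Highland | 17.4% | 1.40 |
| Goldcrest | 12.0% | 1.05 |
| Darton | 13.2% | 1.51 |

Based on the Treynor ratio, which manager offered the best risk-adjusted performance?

Highland

Highland: Treynor = (17.4% − 4.6%) / 1.40 = 9.143
Goldcrest: Treynor = (12.0% − 4.6%) / 1.05 = 7.048
Darton: Treynor = (13.2% − 4.6%) / 1.51 = 5.695
Highest: Highland (9.143).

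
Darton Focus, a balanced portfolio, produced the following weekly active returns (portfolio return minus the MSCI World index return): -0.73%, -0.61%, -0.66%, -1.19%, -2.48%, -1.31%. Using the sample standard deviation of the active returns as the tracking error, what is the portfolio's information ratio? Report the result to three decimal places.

-1.644

r̄ = (-0.73 − 0.61 − 0.66 − 1.19 − 2.48 − 1.31) / 6 = -6.980 / 6 = -1.1633%
Sample σ = √[Σ(r − r̄)² / 5] = √[2.5031 / 5] = √0.5006 = 0.7075%
IR = r̄ / tracking error = -1.1633 / 0.7075 = -1.6442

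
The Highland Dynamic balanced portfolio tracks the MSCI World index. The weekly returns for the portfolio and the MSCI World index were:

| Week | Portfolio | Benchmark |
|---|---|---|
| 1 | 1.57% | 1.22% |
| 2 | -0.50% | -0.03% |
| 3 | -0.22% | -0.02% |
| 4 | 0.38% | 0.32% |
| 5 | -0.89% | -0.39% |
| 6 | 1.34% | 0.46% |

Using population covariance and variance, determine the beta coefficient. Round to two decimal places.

1.67

r̄p = 0.2800%,  r̄m = 0.2600%
Cov = Σ(rp − r̄p)(rm − r̄m) / 6 = 0.4305
Var(rm) = Σ(rm − r̄m)² / 6 = 0.2584
β = Cov / Var = 0.4305 / 0.2584 = 1.6660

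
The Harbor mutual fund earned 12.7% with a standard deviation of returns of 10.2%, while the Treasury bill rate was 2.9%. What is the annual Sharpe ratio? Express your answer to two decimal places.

0.96

Sharpe = (Rp − Rf) / σp = (12.7% − 2.9%) / 10.2% = 9.80% / 10.2% = 0.9608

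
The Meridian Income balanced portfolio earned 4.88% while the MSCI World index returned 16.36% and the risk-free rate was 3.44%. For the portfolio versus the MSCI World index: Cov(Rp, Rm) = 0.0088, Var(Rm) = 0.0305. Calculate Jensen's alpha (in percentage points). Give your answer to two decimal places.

β = Cov / Var = 0.0088 / 0.0305 = 0.2885
E[R] = Rf + β(Rm − Rf) = 3.44% + 0.2885 × (16.36% − 3.44%) = 7.1674%
α = Rp − E[R] = 4.88% − 7.1674% = -2.2874

-2.29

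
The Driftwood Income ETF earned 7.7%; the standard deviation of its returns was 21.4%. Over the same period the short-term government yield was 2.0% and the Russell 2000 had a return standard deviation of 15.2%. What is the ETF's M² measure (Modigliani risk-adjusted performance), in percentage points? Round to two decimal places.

Sharpe = (Rp − Rf) / σp = (7.7% − 2.0%) / 21.4% = 0.2664
M² = Rf + Sharpe × σm = 2.0% + 0.2664 × 15.2% = 6.0493%

6.05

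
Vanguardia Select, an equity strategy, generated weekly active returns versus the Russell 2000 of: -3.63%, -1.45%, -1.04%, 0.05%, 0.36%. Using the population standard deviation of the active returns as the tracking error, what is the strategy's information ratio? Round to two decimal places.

-0.81

r̄ = (-3.63 − 1.45 − 1.04 + 0.05 + 0.36) / 5 = -1.1420%
Σ(r − r̄)² = (-3.63 − (-1.1420))² + (-1.45 − (-1.1420))² + (-1.04 − (-1.1420))² + … = 9.9723
σ = √[9.9723 / 5] = 1.4123%
IR = r̄ / tracking error = -1.1420 / 1.4123 = -0.8086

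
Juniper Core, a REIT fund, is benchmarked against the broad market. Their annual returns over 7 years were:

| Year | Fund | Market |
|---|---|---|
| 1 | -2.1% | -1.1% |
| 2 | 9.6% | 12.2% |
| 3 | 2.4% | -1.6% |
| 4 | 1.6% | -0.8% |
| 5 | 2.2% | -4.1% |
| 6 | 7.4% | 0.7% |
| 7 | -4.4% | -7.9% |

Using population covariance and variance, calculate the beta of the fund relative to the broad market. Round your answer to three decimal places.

r̄p = 2.3857%,  r̄m = -0.3714%
Cov = Σ(rp − r̄p)(rm − r̄m) / 7 = 21.6333
Var(rm) = Σ(rm − r̄m)² / 7 = 33.1420
β = Cov / Var = 21.6333 / 33.1420 = 0.6527

0.653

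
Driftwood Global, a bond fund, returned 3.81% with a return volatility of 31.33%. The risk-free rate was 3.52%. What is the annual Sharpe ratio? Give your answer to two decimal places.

Sharpe = (Rp − Rf) / σp = (3.81% − 3.52%) / 31.33% = 0.29% / 31.33% = 0.0093

0.01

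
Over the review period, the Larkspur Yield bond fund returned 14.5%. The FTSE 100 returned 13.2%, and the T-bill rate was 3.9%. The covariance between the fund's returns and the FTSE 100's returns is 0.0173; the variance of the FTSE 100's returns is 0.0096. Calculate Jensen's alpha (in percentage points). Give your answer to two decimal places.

-6.16

β = Cov / Var = 0.0173 / 0.0096 = 1.8021
E[R] = Rf + β(Rm − Rf) = 3.9% + 1.8021 × (13.2% − 3.9%) = 20.6595%
α = Rp − E[R] = 14.5% − 20.6595% = -6.1595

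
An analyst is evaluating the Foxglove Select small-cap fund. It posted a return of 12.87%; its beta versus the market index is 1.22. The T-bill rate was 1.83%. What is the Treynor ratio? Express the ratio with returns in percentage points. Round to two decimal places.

Treynor = (Rp − Rf) / β = (12.87% − 1.83%) / 1.22 = 11.04 / 1.22 = 9.0492

9.05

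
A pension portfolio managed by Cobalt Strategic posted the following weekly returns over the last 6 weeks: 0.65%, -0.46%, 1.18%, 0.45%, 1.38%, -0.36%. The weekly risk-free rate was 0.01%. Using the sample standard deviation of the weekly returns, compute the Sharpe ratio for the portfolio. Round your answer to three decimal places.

0.606

Mean return r̄ = 2.840 / 6 = 0.4733%
Σ(r − r̄)² = (0.65 − 0.4733)² + (-0.46 − 0.4733)² + (1.18 − 0.4733)² + … = 2.9187
sample σ = √(2.9187 / 5) = √0.5837 = 0.7640%
Sharpe = (r̄ − rf) / σ = (0.4733 − 0.01) / 0.7640 = 0.4633 / 0.7640 = 0.6064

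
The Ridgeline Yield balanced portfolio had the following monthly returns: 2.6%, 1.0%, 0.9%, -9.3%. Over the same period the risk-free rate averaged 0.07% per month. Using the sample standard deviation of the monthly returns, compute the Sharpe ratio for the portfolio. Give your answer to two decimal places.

-0.23

Mean return μ = -4.80 / 4 = -1.2000%
Σ(r − μ)² = (2.6 − (-1.2000))² + (1 − (-1.2000))² + … = 89.3000
sample σ = √(89.3000 / 3) = √29.7667 = 5.4559%
Sharpe = (μ − rf) / σ = (-1.2000 − 0.07) / 5.4559 = -1.2700 / 5.4559 = -0.2328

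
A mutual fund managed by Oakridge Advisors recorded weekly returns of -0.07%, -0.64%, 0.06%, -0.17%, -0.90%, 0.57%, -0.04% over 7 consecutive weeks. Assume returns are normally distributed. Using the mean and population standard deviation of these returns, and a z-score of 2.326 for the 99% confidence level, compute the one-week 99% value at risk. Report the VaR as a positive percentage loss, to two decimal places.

Mean return μ = -1.190 / 7 = -0.1700%
Σ(r − μ)² = 1.3812; population σ = √(1.3812/7) = 0.4442%
VaR = −(μ − z·σ) = −(-0.1700 − 2.326 × 0.4442) = −(-1.2032) = 1.2032%

1.20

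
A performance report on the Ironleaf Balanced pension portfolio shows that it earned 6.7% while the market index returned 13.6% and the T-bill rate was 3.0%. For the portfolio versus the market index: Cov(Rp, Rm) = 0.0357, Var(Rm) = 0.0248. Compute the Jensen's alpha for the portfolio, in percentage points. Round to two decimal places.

-11.56

β = Cov / Var = 0.0357 / 0.0248 = 1.4395
E[R] = Rf + β(Rm − Rf) = 3.0% + 1.4395 × (13.6% − 3.0%) = 18.2587%
α = Rp − E[R] = 6.7% − 18.2587% = -11.5587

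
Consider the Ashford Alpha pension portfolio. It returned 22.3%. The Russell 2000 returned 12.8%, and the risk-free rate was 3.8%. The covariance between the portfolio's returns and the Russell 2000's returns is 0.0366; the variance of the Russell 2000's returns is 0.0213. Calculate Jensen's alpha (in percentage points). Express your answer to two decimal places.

3.04

β = Cov / Var = 0.0366 / 0.0213 = 1.7183
E[R] = Rf + β(Rm − Rf) = 3.8% + 1.7183 × (12.8% − 3.8%) = 19.2647%
α = Rp − E[R] = 22.3% − 19.2647% = 3.0353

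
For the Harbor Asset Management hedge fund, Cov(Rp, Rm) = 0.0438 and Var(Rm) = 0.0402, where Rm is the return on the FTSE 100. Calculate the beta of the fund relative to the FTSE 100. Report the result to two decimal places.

1.09

β = Cov(Rp, Rm) / Var(Rm) = 0.0438 / 0.0402 = 1.0896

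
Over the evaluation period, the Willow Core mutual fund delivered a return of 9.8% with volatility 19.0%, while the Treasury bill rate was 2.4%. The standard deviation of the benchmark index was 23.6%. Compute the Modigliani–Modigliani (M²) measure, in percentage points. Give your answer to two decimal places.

Sharpe = (Rp − Rf) / σp = (9.8% − 2.4%) / 19.0% = 0.3895
M² = Rf + Sharpe × σm = 2.4% + 0.3895 × 23.6% = 11.5922%

11.59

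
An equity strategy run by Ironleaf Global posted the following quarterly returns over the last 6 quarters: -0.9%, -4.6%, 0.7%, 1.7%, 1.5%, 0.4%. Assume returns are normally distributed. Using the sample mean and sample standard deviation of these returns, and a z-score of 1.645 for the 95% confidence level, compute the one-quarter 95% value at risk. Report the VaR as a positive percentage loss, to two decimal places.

4.06

r̄ = (-0.9 − 4.6 + 0.7 + 1.7 + 1.5 + 0.4) / 6 = -0.2000%
Σ(r − r̄)² = 27.5200; sample σ = √(27.5200/5) = 2.3461%
VaR = −(r̄ − z·σ) = −(-0.2000 − 1.645 × 2.3461) = −(-4.0593) = 4.0593%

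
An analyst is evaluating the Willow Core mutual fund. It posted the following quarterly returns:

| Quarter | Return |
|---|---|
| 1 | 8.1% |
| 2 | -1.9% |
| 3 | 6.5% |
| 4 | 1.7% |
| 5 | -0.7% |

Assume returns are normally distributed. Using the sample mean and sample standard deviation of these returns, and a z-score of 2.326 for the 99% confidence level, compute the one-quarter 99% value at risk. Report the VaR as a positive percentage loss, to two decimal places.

r̄ = (8.1 − 1.9 + 6.5 + 1.7 − 0.7) / 5 = 2.7400%
Sample std dev = √[77.3120 / 4] = 4.3964%
VaR = −(r̄ − z·σ) = −(2.7400 − 2.326 × 4.3964) = −(-7.4860) = 7.4860%

7.49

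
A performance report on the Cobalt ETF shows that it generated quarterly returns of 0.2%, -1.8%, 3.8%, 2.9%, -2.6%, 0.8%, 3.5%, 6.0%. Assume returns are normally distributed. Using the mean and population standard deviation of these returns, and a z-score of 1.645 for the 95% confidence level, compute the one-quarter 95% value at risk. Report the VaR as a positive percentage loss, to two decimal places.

2.95

Mean return μ = 12.80 / 8 = 1.6000%
Σ(r − μ)² = (0.2 − 1.6000)² + (-1.8 − 1.6000)² + (3.8 − 1.6000)² + … = 61.3000
σ = √[61.3000 / 8] = 2.7681%
VaR = −(μ − z·σ) = −(1.6000 − 1.645 × 2.7681) = −(-2.9535) = 2.9535%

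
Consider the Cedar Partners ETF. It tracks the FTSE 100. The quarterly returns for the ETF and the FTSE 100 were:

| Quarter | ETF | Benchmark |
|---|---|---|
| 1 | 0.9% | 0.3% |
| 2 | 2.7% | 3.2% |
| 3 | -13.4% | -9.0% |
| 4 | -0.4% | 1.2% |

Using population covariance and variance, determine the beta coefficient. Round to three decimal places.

r̄p = -2.5500%,  r̄m = -1.0750%
Cov = Σ(rp − r̄p)(rm − r̄m) / 4 = 29.5163
Var(rm) = Σ(rm − r̄m)² / 4 = 22.0369
β = Cov / Var = 29.5163 / 22.0369 = 1.3394

1.339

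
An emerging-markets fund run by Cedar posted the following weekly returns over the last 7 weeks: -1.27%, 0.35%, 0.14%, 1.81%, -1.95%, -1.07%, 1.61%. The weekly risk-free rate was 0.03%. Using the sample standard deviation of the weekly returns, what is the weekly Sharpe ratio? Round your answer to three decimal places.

r̄ = (-1.27 + 0.35 + 0.14 + 1.81 − 1.95 − 1.07 + 1.61) / 7 = -0.380 / 7 = -0.0543%
Σ(r − r̄)² = (-1.27 − (-0.0543))² + (0.35 − (-0.0543))² + … = 12.5500
sample σ = √(12.5500 / 6) = √2.0917 = 1.4463%
Sharpe = (r̄ − rf) / σ = (-0.0543 − 0.03) / 1.4463 = -0.0843 / 1.4463 = -0.0583

-0.058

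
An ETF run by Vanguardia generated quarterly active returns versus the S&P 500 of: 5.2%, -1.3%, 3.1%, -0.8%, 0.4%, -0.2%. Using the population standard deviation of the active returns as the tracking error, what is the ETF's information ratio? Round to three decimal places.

0.459

r̄ = (5.2 − 1.3 + 3.1 − 0.8 + 0.4 − 0.2) / 6 = 6.40 / 6 = 1.0667%
Population σ = √[Σ(r − r̄)² / 6] = √[32.3533 / 6] = √5.3922 = 2.3221%
IR = r̄ / tracking error = 1.0667 / 2.3221 = 0.4594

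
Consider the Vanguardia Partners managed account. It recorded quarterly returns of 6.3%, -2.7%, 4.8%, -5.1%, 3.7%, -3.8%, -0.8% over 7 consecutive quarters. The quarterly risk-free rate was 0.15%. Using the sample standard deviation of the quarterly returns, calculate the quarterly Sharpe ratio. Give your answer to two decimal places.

0.04

r̄ = (6.3 − 2.7 + 4.8 − 5.1 + 3.7 − 3.8 − 0.8) / 7 = 0.3429%
Sample σ = √[Σ(r − r̄)² / 6] = √[123.9771 / 6] = √20.6629 = 4.5456%
Sharpe = (r̄ − rf) / σ = (0.3429 − 0.15) / 4.5456 = 0.1929 / 4.5456 = 0.0424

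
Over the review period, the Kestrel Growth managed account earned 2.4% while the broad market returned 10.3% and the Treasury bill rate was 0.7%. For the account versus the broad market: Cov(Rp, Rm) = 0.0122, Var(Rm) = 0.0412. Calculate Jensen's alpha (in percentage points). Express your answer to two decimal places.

β = Cov / Var = 0.0122 / 0.0412 = 0.2961
E[R] = Rf + β(Rm − Rf) = 0.7% + 0.2961 × (10.3% − 0.7%) = 3.5426%
α = Rp − E[R] = 2.4% − 3.5426% = -1.1426

-1.14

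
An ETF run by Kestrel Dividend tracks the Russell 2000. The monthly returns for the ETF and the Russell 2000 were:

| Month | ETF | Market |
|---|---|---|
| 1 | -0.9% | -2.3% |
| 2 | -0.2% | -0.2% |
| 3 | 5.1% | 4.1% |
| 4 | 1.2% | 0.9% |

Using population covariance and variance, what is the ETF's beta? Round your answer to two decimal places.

r̄p = 1.3000%,  r̄m = 0.6250%
Cov = Σ(rp − r̄p)(rm − r̄m) / 4 = 5.2125
Var(rm) = Σ(rm − r̄m)² / 4 = 5.3469
β = Cov / Var = 5.2125 / 5.3469 = 0.9749

0.97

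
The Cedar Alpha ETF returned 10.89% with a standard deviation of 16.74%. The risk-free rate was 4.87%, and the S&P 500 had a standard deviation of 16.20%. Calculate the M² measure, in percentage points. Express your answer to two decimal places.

10.70

Sharpe = (Rp − Rf) / σp = (10.89% − 4.87%) / 16.74% = 0.3596
M² = Rf + Sharpe × σm = 4.87% + 0.3596 × 16.20% = 10.6955%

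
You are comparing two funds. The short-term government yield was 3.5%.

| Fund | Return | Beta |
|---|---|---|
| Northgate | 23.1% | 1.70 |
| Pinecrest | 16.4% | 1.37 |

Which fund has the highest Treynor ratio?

Northgate: Treynor = (23.1% − 3.5%) / 1.70 = 11.529
Pinecrest: Treynor = (16.4% − 3.5%) / 1.37 = 9.416
Highest: Northgate (11.529).

Northgate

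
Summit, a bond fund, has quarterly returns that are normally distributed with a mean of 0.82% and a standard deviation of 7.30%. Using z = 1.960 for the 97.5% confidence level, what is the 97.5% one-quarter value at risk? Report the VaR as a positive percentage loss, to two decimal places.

13.49

VaR (as % loss) = −(μ − z·σ) = −(0.82% − 1.960 × 7.30%) = −(-13.4880%) = 13.4880%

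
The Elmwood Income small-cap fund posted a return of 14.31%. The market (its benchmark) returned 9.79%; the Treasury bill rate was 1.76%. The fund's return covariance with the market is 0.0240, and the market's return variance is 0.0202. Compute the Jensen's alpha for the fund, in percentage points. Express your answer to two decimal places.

β = Cov / Var = 0.0240 / 0.0202 = 1.1881
E[R] = Rf + β(Rm − Rf) = 1.76% + 1.1881 × (9.79% − 1.76%) = 11.3004%
α = Rp − E[R] = 14.31% − 11.3004% = 3.0096

3.01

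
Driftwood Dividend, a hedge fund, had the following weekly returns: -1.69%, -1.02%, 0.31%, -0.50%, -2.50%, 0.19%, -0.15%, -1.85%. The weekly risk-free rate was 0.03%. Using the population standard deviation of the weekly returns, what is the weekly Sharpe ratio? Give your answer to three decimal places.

-0.963

Mean return μ = -7.210 / 8 = -0.9013%
Population std dev = √[7.4757 / 8] = 0.9667%
Sharpe = (μ − rf) / σ = (-0.9013 − 0.03) / 0.9667 = -0.9313 / 0.9667 = -0.9634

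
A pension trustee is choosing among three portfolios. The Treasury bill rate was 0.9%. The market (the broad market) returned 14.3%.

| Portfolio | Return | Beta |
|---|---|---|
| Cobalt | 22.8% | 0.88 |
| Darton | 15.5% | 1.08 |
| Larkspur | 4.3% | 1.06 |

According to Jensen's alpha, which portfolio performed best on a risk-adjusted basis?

Cobalt

Cobalt: α = 22.8% − [0.9% + 0.88 × (14.3% − 0.9%)] = 10.108
Darton: α = 15.5% − [0.9% + 1.08 × (14.3% − 0.9%)] = 0.128
Larkspur: α = 4.3% − [0.9% + 1.06 × (14.3% − 0.9%)] = -10.804
Highest: Cobalt (10.108).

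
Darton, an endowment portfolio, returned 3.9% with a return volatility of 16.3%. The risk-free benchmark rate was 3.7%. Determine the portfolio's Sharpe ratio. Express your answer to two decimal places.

0.01

Sharpe = (Rp − Rf) / σp = (3.9% − 3.7%) / 16.3% = 0.20% / 16.3% = 0.0123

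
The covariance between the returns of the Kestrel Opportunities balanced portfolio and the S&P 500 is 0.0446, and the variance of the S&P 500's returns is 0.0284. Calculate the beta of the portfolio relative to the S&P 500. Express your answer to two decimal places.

β = Cov(Rp, Rm) / Var(Rm) = 0.0446 / 0.0284 = 1.5704

1.57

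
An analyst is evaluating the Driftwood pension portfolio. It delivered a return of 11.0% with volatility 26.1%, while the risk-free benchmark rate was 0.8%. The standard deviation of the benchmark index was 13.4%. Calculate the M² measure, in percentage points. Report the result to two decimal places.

Sharpe = (Rp − Rf) / σp = (11.0% − 0.8%) / 26.1% = 0.3908
M² = Rf + Sharpe × σm = 0.8% + 0.3908 × 13.4% = 6.0367%

6.04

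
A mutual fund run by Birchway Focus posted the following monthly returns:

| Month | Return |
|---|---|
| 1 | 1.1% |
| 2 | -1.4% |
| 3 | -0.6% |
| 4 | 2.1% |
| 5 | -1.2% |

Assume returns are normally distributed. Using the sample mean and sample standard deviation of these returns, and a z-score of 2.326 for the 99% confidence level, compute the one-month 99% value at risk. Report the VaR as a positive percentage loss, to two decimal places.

3.56

r̄ = (1.1 − 1.4 − 0.6 + 2.1 − 1.2) / 5 = 0.00 / 5 = 0.0000%
Sample σ = √[Σ(r − r̄)² / 4] = √[9.3800 / 4] = √2.3450 = 1.5313%
VaR = −(r̄ − z·σ) = −(0.0000 − 2.326 × 1.5313) = −(-3.5618) = 3.5618%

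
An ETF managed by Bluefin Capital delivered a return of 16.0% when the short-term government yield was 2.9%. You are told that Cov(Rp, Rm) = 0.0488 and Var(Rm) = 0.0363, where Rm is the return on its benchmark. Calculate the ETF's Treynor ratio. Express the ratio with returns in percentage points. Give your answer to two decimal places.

9.74

β = Cov / Var = 0.0488 / 0.0363 = 1.3444
Treynor = (Rp − Rf) / β = (16.0% − 2.9%) / 1.3444 = 13.10 / 1.3444 = 9.7441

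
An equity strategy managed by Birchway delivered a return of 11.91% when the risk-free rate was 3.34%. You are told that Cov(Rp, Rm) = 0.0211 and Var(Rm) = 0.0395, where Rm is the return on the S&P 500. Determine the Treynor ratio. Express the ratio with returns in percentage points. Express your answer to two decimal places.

16.04

β = Cov / Var = 0.0211 / 0.0395 = 0.5342
Treynor = (Rp − Rf) / β = (11.91% − 3.34%) / 0.5342 = 8.57 / 0.5342 = 16.0427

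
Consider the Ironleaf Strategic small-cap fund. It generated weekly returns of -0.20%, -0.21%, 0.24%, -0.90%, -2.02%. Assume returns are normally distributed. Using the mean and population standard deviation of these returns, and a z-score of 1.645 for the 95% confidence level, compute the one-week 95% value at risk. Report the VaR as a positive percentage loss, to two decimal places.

μ = (-0.2 − 0.21 + 0.24 − 0.9 − 2.02) / 5 = -3.090 / 5 = -0.6180%
Population σ = √[Σ(r − μ)² / 5] = √[3.1225 / 5] = √0.6245 = 0.7903%
VaR = −(μ − z·σ) = −(-0.6180 − 1.645 × 0.7903) = −(-1.9180) = 1.9180%

1.92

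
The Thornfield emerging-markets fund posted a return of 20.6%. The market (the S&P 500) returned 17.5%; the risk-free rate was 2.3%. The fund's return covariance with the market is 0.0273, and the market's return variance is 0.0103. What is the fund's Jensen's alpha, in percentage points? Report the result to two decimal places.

β = Cov / Var = 0.0273 / 0.0103 = 2.6505
E[R] = Rf + β(Rm − Rf) = 2.3% + 2.6505 × (17.5% − 2.3%) = 42.5876%
α = Rp − E[R] = 20.6% − 42.5876% = -21.9876

-21.99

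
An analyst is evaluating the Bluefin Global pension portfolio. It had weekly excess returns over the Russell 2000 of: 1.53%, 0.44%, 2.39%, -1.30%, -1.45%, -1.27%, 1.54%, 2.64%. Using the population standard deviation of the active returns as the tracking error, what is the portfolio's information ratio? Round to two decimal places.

0.35

μ = (1.53 + 0.44 + 2.39 − 1.3 − 1.45 − 1.27 + 1.54 + 2.64) / 8 = 0.5650%
Σ(r − μ)² = 20.4394; population σ = √(20.4394/8) = 1.5984%
IR = μ / tracking error = 0.5650 / 1.5984 = 0.3535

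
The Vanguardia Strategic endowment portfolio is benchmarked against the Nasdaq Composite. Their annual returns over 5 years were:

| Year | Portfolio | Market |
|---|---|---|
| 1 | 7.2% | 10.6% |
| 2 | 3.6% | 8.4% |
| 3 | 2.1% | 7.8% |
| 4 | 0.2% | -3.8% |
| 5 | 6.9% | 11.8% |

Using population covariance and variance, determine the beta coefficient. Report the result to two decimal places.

r̄p = 4.0000%,  r̄m = 6.9600%
Cov = Σ(rp − r̄p)(rm − r̄m) / 5 = 12.8800
Var(rm) = Σ(rm − r̄m)² / 5 = 31.0464
β = Cov / Var = 12.8800 / 31.0464 = 0.4149

0.41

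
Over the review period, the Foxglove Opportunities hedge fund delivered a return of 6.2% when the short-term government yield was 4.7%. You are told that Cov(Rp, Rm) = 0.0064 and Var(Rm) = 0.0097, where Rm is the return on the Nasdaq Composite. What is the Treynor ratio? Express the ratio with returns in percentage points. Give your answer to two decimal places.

2.27

β = Cov / Var = 0.0064 / 0.0097 = 0.6598
Treynor = (Rp − Rf) / β = (6.2% − 4.7%) / 0.6598 = 1.50 / 0.6598 = 2.2734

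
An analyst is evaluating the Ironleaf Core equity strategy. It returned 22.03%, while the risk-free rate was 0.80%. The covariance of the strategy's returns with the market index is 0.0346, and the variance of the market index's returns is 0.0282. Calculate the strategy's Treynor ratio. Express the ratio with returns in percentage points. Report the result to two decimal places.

β = Cov / Var = 0.0346 / 0.0282 = 1.2270
Treynor = (Rp − Rf) / β = (22.03% − 0.80%) / 1.2270 = 21.23 / 1.2270 = 17.3024

17.30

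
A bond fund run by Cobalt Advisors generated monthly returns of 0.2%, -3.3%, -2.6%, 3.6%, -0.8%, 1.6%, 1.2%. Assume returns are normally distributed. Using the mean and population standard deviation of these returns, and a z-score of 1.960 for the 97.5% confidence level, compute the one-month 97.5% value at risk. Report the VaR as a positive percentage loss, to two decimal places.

4.42

r̄ = (0.2 − 3.3 − 2.6 + 3.6 − 0.8 + 1.6 + 1.2) / 7 = -0.10 / 7 = -0.0143%
Population std dev = √[35.2886 / 7] = 2.2453%
VaR = −(r̄ − z·σ) = −(-0.0143 − 1.960 × 2.2453) = −(-4.4151) = 4.4151%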